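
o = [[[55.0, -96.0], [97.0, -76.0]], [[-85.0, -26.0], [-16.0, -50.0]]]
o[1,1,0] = -16.0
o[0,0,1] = -96.0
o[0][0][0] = 55.0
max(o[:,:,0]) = 97.0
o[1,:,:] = [[-85.0, -26.0], [-16.0, -50.0]]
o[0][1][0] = 97.0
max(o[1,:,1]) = -26.0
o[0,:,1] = [-96.0, -76.0]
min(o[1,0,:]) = -85.0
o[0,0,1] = -96.0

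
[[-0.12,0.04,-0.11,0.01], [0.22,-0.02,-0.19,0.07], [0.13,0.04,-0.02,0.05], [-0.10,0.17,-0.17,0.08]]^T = [[-0.12,0.22,0.13,-0.1], [0.04,-0.02,0.04,0.17], [-0.11,-0.19,-0.02,-0.17], [0.01,0.07,0.05,0.08]]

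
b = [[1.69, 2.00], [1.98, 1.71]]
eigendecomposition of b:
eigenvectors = [[-0.71, -0.71], [0.7, -0.71]]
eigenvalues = [-0.29, 3.69]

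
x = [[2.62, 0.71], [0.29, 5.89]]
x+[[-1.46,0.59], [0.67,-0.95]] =[[1.16, 1.30], [0.96, 4.94]]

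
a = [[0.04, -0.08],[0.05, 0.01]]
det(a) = 0.004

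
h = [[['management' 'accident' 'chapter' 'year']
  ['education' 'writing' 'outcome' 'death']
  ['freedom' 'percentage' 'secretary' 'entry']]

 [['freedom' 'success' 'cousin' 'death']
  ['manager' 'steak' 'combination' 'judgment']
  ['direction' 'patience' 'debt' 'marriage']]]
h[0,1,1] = 'writing'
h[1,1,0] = 'manager'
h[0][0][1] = 'accident'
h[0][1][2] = 'outcome'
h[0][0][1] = 'accident'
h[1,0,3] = 'death'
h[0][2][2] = 'secretary'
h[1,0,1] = 'success'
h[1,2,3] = 'marriage'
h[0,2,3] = 'entry'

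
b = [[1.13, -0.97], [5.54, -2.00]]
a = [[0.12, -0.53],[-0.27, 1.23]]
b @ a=[[0.4, -1.79], [1.2, -5.4]]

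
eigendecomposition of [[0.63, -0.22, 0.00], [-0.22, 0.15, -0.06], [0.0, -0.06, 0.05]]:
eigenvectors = [[-0.93,-0.3,0.22], [0.36,-0.69,0.62], [-0.03,0.66,0.75]]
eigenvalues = [0.72, 0.11, 0.0]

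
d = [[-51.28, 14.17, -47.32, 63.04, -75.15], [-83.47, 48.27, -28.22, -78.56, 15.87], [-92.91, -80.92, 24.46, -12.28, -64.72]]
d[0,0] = -51.28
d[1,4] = 15.87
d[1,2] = -28.22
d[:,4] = [-75.15, 15.87, -64.72]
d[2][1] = -80.92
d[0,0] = -51.28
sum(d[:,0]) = -227.66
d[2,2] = 24.46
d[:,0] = [-51.28, -83.47, -92.91]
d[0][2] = -47.32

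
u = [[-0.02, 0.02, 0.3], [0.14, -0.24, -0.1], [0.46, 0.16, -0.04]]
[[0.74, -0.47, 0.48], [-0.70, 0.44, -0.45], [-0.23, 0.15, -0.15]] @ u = [[0.14,  0.20,  0.25], [-0.13,  -0.19,  -0.24], [-0.04,  -0.06,  -0.08]]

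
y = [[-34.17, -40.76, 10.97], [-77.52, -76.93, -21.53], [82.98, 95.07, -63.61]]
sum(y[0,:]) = -63.96000000000001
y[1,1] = -76.93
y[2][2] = -63.61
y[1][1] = -76.93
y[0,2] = 10.97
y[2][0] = 82.98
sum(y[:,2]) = -74.17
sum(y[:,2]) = -74.17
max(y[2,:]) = 95.07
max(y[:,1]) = 95.07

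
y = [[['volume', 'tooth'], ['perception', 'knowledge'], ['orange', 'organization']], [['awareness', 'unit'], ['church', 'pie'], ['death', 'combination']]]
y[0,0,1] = 'tooth'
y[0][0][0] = 'volume'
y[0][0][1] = 'tooth'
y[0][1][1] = 'knowledge'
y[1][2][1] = 'combination'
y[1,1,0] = 'church'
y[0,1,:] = ['perception', 'knowledge']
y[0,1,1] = 'knowledge'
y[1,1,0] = 'church'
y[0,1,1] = 'knowledge'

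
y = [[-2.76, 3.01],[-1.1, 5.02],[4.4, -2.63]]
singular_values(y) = [7.8, 2.91]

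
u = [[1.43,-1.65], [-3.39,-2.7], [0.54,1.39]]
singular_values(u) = [4.53, 2.3]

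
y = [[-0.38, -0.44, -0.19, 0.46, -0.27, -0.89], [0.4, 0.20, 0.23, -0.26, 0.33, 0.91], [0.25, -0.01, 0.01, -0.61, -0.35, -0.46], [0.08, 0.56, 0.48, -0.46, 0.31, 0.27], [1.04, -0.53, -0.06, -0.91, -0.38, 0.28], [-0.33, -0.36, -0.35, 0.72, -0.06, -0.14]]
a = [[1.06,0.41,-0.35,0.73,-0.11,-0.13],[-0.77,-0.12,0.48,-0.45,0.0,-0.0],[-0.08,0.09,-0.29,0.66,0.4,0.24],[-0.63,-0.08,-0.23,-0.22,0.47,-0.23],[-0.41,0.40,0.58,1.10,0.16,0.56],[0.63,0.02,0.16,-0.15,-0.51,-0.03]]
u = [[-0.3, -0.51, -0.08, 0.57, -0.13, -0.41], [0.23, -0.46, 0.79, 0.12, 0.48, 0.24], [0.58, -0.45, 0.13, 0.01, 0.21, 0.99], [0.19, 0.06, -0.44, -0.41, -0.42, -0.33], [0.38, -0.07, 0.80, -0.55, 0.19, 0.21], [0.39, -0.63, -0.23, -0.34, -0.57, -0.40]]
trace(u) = -1.25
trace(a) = 0.56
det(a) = 0.00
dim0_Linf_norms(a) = [1.06, 0.41, 0.58, 1.1, 0.51, 0.56]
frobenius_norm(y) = 2.78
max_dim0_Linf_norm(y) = 1.04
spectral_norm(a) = 1.91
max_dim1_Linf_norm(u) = 0.99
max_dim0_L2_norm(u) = 1.24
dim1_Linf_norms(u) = [0.57, 0.79, 0.99, 0.44, 0.8, 0.63]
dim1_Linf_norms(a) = [1.06, 0.77, 0.66, 0.63, 1.1, 0.63]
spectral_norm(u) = 1.79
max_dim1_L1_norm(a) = 3.21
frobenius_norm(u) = 2.59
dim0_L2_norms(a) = [1.64, 0.6, 0.92, 1.57, 0.82, 0.66]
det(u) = -0.00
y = a @ u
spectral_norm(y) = 2.13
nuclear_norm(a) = 4.87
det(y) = 0.00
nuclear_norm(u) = 5.12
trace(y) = -1.15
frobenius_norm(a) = 2.73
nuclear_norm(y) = 4.79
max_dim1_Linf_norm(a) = 1.1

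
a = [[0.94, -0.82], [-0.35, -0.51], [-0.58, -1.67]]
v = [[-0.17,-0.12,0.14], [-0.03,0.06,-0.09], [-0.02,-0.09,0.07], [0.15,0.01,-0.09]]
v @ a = [[-0.20,-0.03], [0.0,0.14], [-0.03,-0.05], [0.19,0.02]]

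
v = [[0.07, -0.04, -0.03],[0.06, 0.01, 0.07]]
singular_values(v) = [0.1, 0.08]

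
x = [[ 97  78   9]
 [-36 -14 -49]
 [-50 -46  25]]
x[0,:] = [97, 78, 9]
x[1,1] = -14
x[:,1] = [78, -14, -46]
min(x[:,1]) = -46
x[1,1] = -14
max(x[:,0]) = 97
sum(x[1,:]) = -99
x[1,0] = -36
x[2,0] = -50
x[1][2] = -49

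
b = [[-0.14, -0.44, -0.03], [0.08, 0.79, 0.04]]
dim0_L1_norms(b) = [0.22, 1.23, 0.07]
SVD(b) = [[-0.5, 0.87], [0.87, 0.50]] @ diag([0.9161715695480585, 0.08264172766736702]) @ [[0.15, 0.99, 0.05], [-0.99, 0.16, -0.07]]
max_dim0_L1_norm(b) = 1.23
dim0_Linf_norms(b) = [0.14, 0.79, 0.04]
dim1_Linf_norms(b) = [0.44, 0.79]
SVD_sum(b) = [[-0.07,-0.45,-0.02], [0.12,0.78,0.04]] + [[-0.07,0.01,-0.01],[-0.04,0.01,-0.0]]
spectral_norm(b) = 0.92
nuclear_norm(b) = 1.00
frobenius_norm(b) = 0.92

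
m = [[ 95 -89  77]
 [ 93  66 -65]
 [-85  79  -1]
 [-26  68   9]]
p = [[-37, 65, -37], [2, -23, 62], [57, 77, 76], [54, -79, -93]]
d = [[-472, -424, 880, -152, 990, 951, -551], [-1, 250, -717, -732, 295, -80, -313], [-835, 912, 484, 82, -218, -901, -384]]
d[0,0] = -472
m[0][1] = -89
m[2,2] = -1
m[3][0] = -26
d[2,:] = [-835, 912, 484, 82, -218, -901, -384]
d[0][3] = -152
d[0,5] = 951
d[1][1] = 250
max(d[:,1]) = 912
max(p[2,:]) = 77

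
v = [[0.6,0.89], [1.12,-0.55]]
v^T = [[0.60, 1.12], [0.89, -0.55]]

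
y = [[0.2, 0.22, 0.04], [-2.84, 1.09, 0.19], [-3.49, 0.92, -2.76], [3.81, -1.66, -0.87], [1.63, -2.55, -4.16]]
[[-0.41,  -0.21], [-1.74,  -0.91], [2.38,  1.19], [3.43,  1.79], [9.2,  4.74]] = y@ [[-0.07,-0.03], [-1.55,-0.8], [-1.29,-0.66]]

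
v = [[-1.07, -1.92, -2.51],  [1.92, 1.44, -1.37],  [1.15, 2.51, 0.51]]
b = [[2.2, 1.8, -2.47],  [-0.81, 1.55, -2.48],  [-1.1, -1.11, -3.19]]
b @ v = [[-1.74, -7.83, -9.25], [0.99, -2.44, -1.36], [-4.62, -7.49, 2.65]]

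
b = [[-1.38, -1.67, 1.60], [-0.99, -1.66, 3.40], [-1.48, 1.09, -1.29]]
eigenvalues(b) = [(0.89+0j), (-2.61+1.03j), (-2.61-1.03j)]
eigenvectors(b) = [[-0.21+0.00j, -0.71+0.00j, -0.71-0.00j], [0.81+0.00j, (-0.62+0.21j), (-0.62-0.21j)], [(0.55+0j), (-0.1-0.24j), (-0.1+0.24j)]]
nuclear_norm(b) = 7.54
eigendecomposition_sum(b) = [[0.12+0.00j, (-0.13+0j), (-0.11-0j)], [(-0.48+0j), (0.49-0j), (0.41+0j)], [(-0.32+0j), 0.33-0.00j, 0.28+0.00j]] + [[(-0.75+1.38j), (-0.77-1.41j), 0.85+2.62j], [-0.25+1.42j, -1.08-1.00j, (1.49+2.02j)], [-0.58-0.07j, (0.38-0.46j), -0.78+0.65j]] + [[(-0.75-1.38j), -0.77+1.41j, 0.85-2.62j], [-0.25-1.42j, -1.08+1.00j, (1.49-2.02j)], [-0.58+0.07j, (0.38+0.46j), -0.78-0.65j]]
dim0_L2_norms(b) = [2.25, 2.59, 3.97]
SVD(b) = [[-0.52, 0.41, -0.75], [-0.81, 0.04, 0.59], [0.27, 0.91, 0.31]] @ diag([4.799337905384176, 2.005863407265459, 0.7310729521299577]) @ [[0.24, 0.52, -0.82], [-0.97, 0.13, -0.2], [0.0, 0.84, 0.54]]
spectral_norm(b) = 4.80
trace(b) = -4.33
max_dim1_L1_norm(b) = 6.05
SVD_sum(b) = [[-0.59,-1.31,2.06], [-0.91,-2.03,3.19], [0.3,0.67,-1.05]] + [[-0.79, 0.10, -0.16], [-0.08, 0.01, -0.02], [-1.78, 0.23, -0.36]] + [[-0.00, -0.46, -0.29],[0.0, 0.36, 0.23],[0.0, 0.19, 0.12]]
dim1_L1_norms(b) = [4.65, 6.05, 3.86]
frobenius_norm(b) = 5.25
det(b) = 7.04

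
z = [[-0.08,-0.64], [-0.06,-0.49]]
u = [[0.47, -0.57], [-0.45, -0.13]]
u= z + [[0.55, 0.07], [-0.39, 0.36]]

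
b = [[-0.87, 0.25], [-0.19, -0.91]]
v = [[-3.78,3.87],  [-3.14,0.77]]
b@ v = [[2.5, -3.17], [3.58, -1.44]]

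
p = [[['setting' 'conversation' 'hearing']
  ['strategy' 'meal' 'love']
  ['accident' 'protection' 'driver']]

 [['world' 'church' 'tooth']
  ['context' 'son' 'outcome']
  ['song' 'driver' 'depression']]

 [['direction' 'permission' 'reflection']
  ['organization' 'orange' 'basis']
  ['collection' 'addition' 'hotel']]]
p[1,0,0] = 'world'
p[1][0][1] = 'church'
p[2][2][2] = 'hotel'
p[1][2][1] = 'driver'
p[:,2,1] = ['protection', 'driver', 'addition']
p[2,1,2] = 'basis'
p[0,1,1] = 'meal'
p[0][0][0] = 'setting'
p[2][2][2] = 'hotel'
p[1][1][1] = 'son'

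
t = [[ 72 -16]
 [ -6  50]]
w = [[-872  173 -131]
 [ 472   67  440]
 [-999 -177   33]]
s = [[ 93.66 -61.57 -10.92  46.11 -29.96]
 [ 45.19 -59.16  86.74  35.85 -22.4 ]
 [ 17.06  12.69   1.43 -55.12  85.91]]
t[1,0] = -6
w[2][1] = -177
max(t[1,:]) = 50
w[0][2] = -131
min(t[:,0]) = -6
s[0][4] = -29.96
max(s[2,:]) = 85.91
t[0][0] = 72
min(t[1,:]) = -6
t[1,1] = 50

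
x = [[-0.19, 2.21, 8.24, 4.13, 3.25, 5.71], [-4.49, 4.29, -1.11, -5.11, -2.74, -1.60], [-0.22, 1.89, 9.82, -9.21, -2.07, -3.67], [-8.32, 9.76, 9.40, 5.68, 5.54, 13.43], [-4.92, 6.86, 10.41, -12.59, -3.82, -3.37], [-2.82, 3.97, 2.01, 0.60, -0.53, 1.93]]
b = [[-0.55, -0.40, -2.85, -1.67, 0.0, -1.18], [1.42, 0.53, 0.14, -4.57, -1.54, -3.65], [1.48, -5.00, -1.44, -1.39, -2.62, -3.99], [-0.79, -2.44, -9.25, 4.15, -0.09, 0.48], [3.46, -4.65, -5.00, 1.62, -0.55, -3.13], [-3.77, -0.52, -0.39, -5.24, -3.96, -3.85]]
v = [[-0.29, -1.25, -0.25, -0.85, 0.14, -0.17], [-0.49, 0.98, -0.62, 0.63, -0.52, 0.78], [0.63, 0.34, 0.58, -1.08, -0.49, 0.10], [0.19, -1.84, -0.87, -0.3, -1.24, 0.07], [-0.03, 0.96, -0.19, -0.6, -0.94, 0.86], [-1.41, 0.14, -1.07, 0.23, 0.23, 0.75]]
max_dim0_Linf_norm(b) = 9.25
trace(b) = -1.71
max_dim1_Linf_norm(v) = 1.84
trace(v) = 0.78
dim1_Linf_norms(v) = [1.25, 0.98, 1.08, 1.84, 0.96, 1.41]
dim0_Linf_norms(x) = [8.32, 9.76, 10.41, 12.59, 5.54, 13.43]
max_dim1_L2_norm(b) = 10.47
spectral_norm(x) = 25.92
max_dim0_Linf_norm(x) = 13.43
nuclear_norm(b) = 35.83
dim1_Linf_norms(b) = [2.85, 4.57, 5.0, 9.25, 5.0, 5.24]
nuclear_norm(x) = 60.45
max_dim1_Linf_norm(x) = 13.43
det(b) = -1155.25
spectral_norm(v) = 2.86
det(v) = 0.00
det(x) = 0.97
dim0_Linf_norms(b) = [3.77, 5.0, 9.25, 5.24, 3.96, 3.99]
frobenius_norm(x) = 36.11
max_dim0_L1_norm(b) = 19.07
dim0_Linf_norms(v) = [1.41, 1.84, 1.07, 1.08, 1.24, 0.86]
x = v @ b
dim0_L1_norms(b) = [11.47, 13.54, 19.07, 18.64, 8.76, 16.28]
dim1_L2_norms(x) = [11.53, 8.72, 14.23, 22.27, 19.08, 5.67]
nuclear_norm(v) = 8.67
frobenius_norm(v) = 4.49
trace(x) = 17.71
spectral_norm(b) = 13.20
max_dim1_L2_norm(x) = 22.27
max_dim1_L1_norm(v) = 4.51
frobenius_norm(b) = 18.95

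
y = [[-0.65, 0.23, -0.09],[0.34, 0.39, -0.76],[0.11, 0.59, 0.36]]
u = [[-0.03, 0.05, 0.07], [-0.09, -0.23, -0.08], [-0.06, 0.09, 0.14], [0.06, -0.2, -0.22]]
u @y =[[0.04, 0.05, -0.01],[-0.03, -0.16, 0.15],[0.08, 0.10, -0.01],[-0.13, -0.19, 0.07]]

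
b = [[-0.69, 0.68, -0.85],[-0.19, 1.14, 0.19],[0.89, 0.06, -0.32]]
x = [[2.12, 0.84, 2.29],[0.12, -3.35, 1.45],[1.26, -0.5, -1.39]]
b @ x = [[-2.45,  -2.43,  0.59], [-0.03,  -4.07,  0.95], [1.49,  0.71,  2.57]]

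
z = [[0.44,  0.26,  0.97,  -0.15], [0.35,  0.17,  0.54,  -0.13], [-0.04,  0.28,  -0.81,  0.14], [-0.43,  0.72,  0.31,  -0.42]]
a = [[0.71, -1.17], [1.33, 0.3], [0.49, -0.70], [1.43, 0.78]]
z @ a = [[0.92, -1.23], [0.55, -0.84], [0.15, 0.81], [0.20, 0.17]]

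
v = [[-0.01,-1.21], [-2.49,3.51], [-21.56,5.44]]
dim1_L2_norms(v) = [1.21, 4.3, 22.24]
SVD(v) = [[0.01, 0.39], [-0.15, -0.91], [-0.99, 0.14]] @ diag([22.481176265038094, 3.001385303536994]) @ [[0.96,-0.26],[-0.26,-0.96]]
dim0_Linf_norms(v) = [21.56, 5.44]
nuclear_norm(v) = 25.48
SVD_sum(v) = [[0.30,-0.08],  [-3.21,0.88],  [-21.45,5.85]] + [[-0.31, -1.13], [0.72, 2.63], [-0.11, -0.41]]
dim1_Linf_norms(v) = [1.21, 3.51, 21.56]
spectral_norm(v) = 22.48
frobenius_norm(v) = 22.68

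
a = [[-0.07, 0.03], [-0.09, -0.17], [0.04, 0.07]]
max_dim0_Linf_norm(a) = 0.17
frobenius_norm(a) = 0.22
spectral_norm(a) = 0.21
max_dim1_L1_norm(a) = 0.26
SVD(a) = [[-0.04, 1.00],  [-0.92, -0.05],  [0.39, -0.02]] @ diag([0.20867321290618707, 0.07586494721153593]) @ [[0.48, 0.88], [-0.88, 0.48]]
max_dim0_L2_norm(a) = 0.19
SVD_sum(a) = [[-0.00, -0.01], [-0.09, -0.17], [0.04, 0.07]] + [[-0.07,0.04],[0.0,-0.00],[0.00,-0.0]]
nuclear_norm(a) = 0.28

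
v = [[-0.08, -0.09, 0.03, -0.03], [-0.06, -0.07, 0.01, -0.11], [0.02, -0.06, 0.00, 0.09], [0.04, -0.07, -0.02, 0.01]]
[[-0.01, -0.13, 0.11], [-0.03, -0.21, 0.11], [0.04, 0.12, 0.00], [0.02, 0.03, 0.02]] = v@[[0.33, 1.16, -0.05],[-0.16, 0.21, -0.74],[0.41, 0.54, 1.03],[0.26, 1.18, -0.43]]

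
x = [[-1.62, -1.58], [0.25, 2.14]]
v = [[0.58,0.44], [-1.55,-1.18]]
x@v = [[1.51, 1.15], [-3.17, -2.42]]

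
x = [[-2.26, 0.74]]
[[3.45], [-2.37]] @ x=[[-7.80, 2.55], [5.36, -1.75]]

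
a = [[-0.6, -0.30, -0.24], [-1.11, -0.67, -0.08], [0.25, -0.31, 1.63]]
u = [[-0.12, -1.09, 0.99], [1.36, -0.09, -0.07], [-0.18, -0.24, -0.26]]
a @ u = [[-0.29, 0.74, -0.51], [-0.76, 1.29, -1.03], [-0.74, -0.64, -0.15]]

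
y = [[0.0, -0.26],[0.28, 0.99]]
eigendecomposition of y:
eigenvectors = [[-0.96, 0.27], [0.29, -0.96]]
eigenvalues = [0.08, 0.91]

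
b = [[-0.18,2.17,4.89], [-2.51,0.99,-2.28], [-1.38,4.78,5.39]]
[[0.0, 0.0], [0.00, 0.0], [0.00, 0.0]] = b @ [[0.00, -0.0],[0.0, -0.0],[0.00, -0.0]]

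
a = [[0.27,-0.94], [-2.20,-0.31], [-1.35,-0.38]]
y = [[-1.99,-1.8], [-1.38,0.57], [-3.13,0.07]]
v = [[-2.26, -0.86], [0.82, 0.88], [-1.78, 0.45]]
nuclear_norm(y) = 5.77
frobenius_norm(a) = 2.80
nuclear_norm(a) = 3.61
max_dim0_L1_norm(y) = 6.5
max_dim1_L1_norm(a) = 2.51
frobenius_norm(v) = 3.27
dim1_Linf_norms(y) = [1.99, 1.38, 3.13]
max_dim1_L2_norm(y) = 3.13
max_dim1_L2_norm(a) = 2.22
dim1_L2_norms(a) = [0.98, 2.22, 1.4]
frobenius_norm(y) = 4.39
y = v + a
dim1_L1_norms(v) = [3.12, 1.7, 2.23]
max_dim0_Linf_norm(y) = 3.13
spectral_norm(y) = 4.02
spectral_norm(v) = 3.07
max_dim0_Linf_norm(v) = 2.26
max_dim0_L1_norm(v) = 4.86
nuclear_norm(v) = 4.19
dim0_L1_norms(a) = [3.82, 1.63]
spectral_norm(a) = 2.62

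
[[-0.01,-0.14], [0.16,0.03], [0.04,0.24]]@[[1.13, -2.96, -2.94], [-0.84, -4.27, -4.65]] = [[0.11, 0.63, 0.68], [0.16, -0.60, -0.61], [-0.16, -1.14, -1.23]]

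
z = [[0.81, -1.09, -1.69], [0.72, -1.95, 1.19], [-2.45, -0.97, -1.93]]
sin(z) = [[0.47,0.32,-0.75], [-0.79,-1.74,-1.2], [-0.71,1.52,-0.18]]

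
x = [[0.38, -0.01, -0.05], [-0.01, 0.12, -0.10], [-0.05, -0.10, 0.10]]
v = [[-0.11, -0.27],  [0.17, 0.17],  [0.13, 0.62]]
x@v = [[-0.05, -0.14],[0.01, -0.04],[0.0, 0.06]]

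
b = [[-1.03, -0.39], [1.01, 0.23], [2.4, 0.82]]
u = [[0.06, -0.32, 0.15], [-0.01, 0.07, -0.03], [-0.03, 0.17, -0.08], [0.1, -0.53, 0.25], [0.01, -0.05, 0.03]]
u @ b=[[-0.03, 0.03], [0.01, -0.0], [0.01, -0.01], [-0.04, 0.04], [0.01, 0.01]]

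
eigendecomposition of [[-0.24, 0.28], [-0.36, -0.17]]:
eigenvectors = [[-0.07+0.66j, -0.07-0.66j], [(-0.75+0j), -0.75-0.00j]]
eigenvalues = [(-0.2+0.32j), (-0.2-0.32j)]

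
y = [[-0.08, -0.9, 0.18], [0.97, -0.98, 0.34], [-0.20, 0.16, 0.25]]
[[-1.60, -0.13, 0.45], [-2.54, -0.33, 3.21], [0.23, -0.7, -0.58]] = y @ [[-0.66,0.15,2.55], [1.7,-0.36,-0.70], [-0.68,-2.45,0.16]]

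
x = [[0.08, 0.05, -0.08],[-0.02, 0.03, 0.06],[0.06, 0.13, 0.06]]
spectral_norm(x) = 0.17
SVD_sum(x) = [[0.03, 0.06, 0.01], [0.01, 0.02, 0.01], [0.07, 0.13, 0.03]] + [[0.05,-0.01,-0.09], [-0.03,0.00,0.06], [-0.02,0.00,0.03]] + [[-0.0, 0.00, -0.0],[-0.0, 0.00, -0.00],[0.00, -0.00, 0.0]]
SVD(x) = [[-0.4, 0.82, -0.41], [-0.16, -0.51, -0.85], [-0.90, -0.27, 0.33]] @ diag([0.16758703364806118, 0.12722811710561296, 0.005252844068122912]) @ [[-0.49, -0.85, -0.19],[0.47, -0.07, -0.88],[0.73, -0.52, 0.43]]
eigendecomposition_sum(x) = [[0.06-0.05j, 0.07-0.09j, (-0.01+0.03j)], [-0.03+0.03j, -0.03+0.05j, -0.02j], [(0.01-0.03j), (0.01-0.04j), 0.01j]] + [[(0.06+0.05j), 0.07+0.09j, (-0.01-0.03j)], [(-0.03-0.03j), -0.03-0.05j, 0.00+0.02j], [(0.01+0.03j), 0.01+0.04j, -0.01j]] + [[-0.03+0.00j, -0.10+0.00j, (-0.05-0j)],  [(0.03-0j), 0.09-0.00j, 0.05+0.00j],  [0.04-0.00j, 0.11-0.00j, 0.06+0.00j]]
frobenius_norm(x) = 0.21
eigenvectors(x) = [[(-0.83+0j),  (-0.83-0j),  -0.57+0.00j], [0.44-0.07j,  0.44+0.07j,  (0.54+0j)], [(-0.29+0.13j),  -0.29-0.13j,  0.62+0.00j]]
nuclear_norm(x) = 0.30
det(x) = 0.00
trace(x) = 0.17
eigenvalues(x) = [(0.03+0.02j), (0.03-0.02j), (0.12+0j)]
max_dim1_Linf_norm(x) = 0.13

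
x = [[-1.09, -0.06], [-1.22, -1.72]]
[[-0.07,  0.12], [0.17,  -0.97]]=x @ [[0.07,  -0.15], [-0.15,  0.67]]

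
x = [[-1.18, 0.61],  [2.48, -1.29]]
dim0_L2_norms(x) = [2.75, 1.43]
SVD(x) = [[-0.43,  0.9], [0.90,  0.43]] @ diag([3.0949944710202946, 0.003037162130018941]) @ [[0.89, -0.46],[-0.46, -0.89]]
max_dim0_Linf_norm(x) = 2.48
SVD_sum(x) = [[-1.18, 0.61], [2.48, -1.29]] + [[-0.00, -0.0], [-0.0, -0.0]]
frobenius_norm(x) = 3.09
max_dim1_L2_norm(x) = 2.8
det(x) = 0.01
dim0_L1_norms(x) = [3.66, 1.9]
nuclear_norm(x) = 3.10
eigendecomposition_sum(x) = [[-0.0, -0.00], [-0.0, -0.00]] + [[-1.18, 0.61], [2.48, -1.29]]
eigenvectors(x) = [[0.46, -0.43], [0.89, 0.90]]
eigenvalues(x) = [-0.0, -2.47]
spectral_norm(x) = 3.09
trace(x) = -2.47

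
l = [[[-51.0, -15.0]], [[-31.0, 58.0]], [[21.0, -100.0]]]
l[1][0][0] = -31.0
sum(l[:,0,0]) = -61.0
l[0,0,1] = -15.0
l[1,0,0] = -31.0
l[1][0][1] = 58.0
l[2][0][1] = -100.0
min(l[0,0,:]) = -51.0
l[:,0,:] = [[-51.0, -15.0], [-31.0, 58.0], [21.0, -100.0]]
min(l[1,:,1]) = 58.0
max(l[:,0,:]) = 58.0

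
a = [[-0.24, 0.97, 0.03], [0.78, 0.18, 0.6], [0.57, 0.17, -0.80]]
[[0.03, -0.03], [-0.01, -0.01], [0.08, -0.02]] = a@[[0.03, -0.01], [0.04, -0.03], [-0.07, 0.01]]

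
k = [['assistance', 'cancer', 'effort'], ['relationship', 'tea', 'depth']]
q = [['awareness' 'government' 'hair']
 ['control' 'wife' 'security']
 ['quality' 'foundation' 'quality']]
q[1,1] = 'wife'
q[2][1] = 'foundation'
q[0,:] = ['awareness', 'government', 'hair']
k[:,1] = ['cancer', 'tea']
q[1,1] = 'wife'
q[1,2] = 'security'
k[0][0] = 'assistance'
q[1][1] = 'wife'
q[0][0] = 'awareness'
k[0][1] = 'cancer'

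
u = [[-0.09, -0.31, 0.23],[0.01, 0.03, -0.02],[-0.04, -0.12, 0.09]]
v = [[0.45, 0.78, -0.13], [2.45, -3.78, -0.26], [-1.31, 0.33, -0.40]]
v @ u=[[-0.03, -0.1, 0.08], [-0.25, -0.84, 0.62], [0.14, 0.46, -0.34]]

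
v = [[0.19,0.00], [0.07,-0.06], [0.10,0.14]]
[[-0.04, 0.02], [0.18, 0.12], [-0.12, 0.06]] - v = [[-0.23,0.02], [0.11,0.18], [-0.22,-0.08]]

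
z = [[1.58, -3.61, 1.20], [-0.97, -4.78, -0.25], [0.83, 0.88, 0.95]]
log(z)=[[0.63+0.23j, (0.81+1.65j), (1.06+0.02j)],[0.14+0.41j, (1.56+2.92j), -0.12+0.04j],[(0.49-0.09j), (-0.74-0.63j), (-0.46-0.01j)]]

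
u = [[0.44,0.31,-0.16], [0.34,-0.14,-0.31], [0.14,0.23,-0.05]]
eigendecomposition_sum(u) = [[(0.53-0j), (0.17+0j), -0.26+0.00j], [(0.18-0j), 0.06+0.00j, -0.09+0.00j], [0.22-0.00j, (0.07+0j), (-0.11+0j)]] + [[(-0.04-0.07j), 0.07+0.05j, (0.05+0.12j)], [(0.08+0.05j), (-0.1-0.02j), -0.11-0.11j], [-0.04-0.10j, (0.08+0.08j), 0.03+0.18j]] + [[(-0.04+0.07j),0.07-0.05j,(0.05-0.12j)], [(0.08-0.05j),-0.10+0.02j,(-0.11+0.11j)], [(-0.04+0.1j),0.08-0.08j,(0.03-0.18j)]]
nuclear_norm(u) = 1.11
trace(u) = 0.25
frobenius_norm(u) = 0.79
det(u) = 0.01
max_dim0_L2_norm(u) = 0.57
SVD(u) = [[-0.78, 0.38, -0.49], [-0.53, -0.82, 0.22], [-0.32, 0.43, 0.85]] @ diag([0.6914490972064642, 0.3766098014597311, 0.040782391014106356]) @ [[-0.83, -0.35, 0.44], [-0.13, 0.88, 0.45], [-0.55, 0.32, -0.77]]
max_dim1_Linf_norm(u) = 0.44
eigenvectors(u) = [[-0.88+0.00j,(0.47-0.11j),0.47+0.11j], [-0.30+0.00j,(-0.47+0.33j),(-0.47-0.33j)], [-0.36+0.00j,(0.66+0j),(0.66-0j)]]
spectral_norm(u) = 0.69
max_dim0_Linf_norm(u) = 0.44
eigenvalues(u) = [(0.48+0j), (-0.12+0.09j), (-0.12-0.09j)]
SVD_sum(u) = [[0.45,0.19,-0.24], [0.31,0.13,-0.16], [0.18,0.08,-0.1]] + [[-0.02, 0.13, 0.07],[0.04, -0.27, -0.14],[-0.02, 0.14, 0.07]] + [[0.01, -0.01, 0.02], [-0.00, 0.0, -0.01], [-0.02, 0.01, -0.03]]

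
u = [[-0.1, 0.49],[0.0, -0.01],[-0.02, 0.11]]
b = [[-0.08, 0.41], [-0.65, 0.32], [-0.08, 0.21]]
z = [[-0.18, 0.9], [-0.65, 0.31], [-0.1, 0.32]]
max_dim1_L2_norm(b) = 0.72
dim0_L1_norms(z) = [0.93, 1.53]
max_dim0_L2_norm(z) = 1.0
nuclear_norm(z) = 1.61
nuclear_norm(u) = 0.52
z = b + u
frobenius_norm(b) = 0.87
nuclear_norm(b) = 1.13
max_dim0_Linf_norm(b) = 0.65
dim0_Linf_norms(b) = [0.65, 0.41]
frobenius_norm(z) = 1.21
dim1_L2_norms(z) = [0.92, 0.72, 0.34]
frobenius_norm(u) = 0.51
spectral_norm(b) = 0.80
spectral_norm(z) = 1.10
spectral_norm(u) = 0.51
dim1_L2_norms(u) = [0.5, 0.01, 0.11]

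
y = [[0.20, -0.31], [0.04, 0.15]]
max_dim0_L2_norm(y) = 0.34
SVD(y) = [[-0.95, 0.30],[0.3, 0.95]] @ diag([0.3847826755927514, 0.11019207123783184]) @ [[-0.47, 0.89], [0.89, 0.47]]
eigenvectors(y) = [[(0.94+0j),0.94-0.00j], [0.08-0.33j,0.08+0.33j]]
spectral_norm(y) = 0.38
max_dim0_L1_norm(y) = 0.46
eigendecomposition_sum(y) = [[0.10+0.03j, -0.16+0.25j], [(0.02-0.03j), (0.07+0.07j)]] + [[(0.1-0.03j),(-0.16-0.25j)], [0.02+0.03j,0.07-0.07j]]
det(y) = 0.04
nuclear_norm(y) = 0.49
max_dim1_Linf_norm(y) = 0.31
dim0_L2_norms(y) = [0.2, 0.34]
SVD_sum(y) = [[0.17, -0.33], [-0.05, 0.10]] + [[0.03,0.02],[0.09,0.05]]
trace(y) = 0.35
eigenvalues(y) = [(0.18+0.11j), (0.18-0.11j)]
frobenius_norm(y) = 0.40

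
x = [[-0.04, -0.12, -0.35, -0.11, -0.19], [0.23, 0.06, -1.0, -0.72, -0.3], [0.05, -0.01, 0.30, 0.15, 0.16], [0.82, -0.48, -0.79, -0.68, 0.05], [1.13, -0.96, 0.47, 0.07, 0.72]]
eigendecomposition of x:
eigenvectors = [[0.15, -0.25, -0.44, 0.05, -0.59], [0.44, -0.57, -0.53, 0.23, -0.3], [-0.17, 0.18, 0.28, -0.56, 0.06], [-0.0, -0.73, -0.66, 0.59, -0.52], [-0.87, -0.23, -0.11, 0.53, 0.54]]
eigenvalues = [1.11, -0.57, -0.18, -0.01, 0.01]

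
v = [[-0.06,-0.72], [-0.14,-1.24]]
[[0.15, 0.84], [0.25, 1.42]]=v @ [[0.05, 0.56], [-0.21, -1.21]]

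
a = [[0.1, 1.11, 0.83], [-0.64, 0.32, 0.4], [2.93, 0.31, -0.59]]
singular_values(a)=[3.08, 1.46, 0.02]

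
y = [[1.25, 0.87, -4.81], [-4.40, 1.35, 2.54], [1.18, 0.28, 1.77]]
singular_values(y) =[6.61, 3.6, 1.05]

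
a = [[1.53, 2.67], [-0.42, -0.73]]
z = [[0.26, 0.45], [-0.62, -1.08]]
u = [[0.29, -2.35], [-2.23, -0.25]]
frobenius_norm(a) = 3.19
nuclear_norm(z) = 1.35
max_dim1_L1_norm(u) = 2.64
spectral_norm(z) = 1.35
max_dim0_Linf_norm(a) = 2.67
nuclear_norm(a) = 3.19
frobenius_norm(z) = 1.35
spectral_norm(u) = 2.37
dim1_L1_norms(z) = [0.71, 1.7]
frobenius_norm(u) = 3.26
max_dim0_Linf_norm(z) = 1.08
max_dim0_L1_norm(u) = 2.6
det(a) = 0.00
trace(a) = 0.80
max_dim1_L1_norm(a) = 4.2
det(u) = -5.31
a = u @ z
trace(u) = 0.04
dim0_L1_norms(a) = [1.95, 3.4]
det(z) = -0.00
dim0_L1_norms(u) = [2.52, 2.6]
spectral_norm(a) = 3.19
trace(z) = -0.82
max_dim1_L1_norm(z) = 1.7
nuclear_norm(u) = 4.61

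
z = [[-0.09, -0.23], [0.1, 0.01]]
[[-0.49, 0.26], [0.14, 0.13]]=z @ [[1.25, 1.45], [1.64, -1.68]]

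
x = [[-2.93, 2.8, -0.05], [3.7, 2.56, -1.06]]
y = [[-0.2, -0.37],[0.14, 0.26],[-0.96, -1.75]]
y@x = [[-0.78, -1.51, 0.4],[0.55, 1.06, -0.28],[-3.66, -7.17, 1.9]]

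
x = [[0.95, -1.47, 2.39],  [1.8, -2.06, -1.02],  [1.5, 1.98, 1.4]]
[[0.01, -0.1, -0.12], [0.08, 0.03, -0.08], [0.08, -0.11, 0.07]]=x@[[0.05, -0.02, 0.00], [0.01, -0.01, 0.05], [-0.01, -0.04, -0.02]]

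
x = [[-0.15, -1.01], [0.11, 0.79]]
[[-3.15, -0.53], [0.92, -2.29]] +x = [[-3.30,-1.54],[1.03,-1.50]]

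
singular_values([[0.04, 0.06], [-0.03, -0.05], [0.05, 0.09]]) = [0.14, 0.0]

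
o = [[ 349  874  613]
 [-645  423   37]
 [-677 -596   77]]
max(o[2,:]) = 77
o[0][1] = 874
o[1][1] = 423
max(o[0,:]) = 874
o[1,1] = 423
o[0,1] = 874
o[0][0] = 349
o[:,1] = [874, 423, -596]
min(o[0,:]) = 349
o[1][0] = -645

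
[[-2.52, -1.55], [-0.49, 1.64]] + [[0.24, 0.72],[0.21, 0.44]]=[[-2.28,-0.83], [-0.28,2.08]]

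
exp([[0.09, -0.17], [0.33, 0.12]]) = [[1.06, -0.19], [0.36, 1.1]]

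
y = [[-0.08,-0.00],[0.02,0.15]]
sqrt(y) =[[0.28j, 0j], [(0.03-0.02j), (0.39+0j)]]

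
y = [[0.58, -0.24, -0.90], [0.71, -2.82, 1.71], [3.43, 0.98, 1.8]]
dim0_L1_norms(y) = [4.72, 4.04, 4.41]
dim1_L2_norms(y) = [1.1, 3.37, 4.0]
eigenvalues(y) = [(1.36+1.64j), (1.36-1.64j), (-3.16+0j)]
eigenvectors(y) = [[-0.19+0.41j, (-0.19-0.41j), (-0.01+0j)],[(0.29-0.04j), (0.29+0.04j), (-0.98+0j)],[(0.84+0j), 0.84-0.00j, 0.20+0.00j]]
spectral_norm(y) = 4.15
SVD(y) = [[0.0, 0.05, -1.00], [-0.42, -0.9, -0.05], [-0.91, 0.42, 0.02]] @ diag([4.153691857167741, 3.180767492540277, 1.0860304388448123]) @ [[-0.82, 0.07, -0.57], [0.26, 0.93, -0.26], [-0.51, 0.36, 0.78]]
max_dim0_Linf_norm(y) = 3.43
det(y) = -14.35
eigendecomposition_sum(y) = [[(0.29+1.14j), (-0.1+0.06j), -0.46+0.39j], [(0.51-0.57j), (0.07+0.03j), 0.37+0.11j], [1.68-1.37j, (0.18+0.12j), 1.00+0.47j]] + [[(0.29-1.14j), (-0.1-0.06j), (-0.46-0.39j)], [0.51+0.57j, (0.07-0.03j), (0.37-0.11j)], [(1.68+1.37j), 0.18-0.12j, 1.00-0.47j]] + [[-0.00-0.00j, -0.04+0.00j, (0.01-0j)], [(-0.32-0j), (-2.96+0j), 0.96-0.00j], [0.07+0.00j, 0.61-0.00j, (-0.2+0j)]]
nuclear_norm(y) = 8.42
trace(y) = -0.44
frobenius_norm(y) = 5.34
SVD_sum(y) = [[-0.01, 0.0, -0.01], [1.44, -0.13, 1.0], [3.08, -0.28, 2.14]] + [[0.04, 0.15, -0.04], [-0.76, -2.67, 0.75], [0.36, 1.25, -0.35]] + [[0.55, -0.40, -0.85], [0.03, -0.02, -0.04], [-0.01, 0.01, 0.02]]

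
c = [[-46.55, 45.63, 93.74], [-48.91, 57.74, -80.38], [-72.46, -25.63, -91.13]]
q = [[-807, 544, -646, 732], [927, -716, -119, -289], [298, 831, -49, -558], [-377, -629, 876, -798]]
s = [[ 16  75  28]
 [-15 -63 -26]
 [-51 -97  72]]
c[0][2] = 93.74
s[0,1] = 75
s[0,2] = 28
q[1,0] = 927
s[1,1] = -63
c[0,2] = 93.74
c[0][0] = -46.55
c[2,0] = -72.46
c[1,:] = [-48.91, 57.74, -80.38]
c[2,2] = -91.13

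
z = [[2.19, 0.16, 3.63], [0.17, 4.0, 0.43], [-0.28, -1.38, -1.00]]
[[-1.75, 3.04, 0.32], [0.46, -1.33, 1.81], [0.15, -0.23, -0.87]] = z @ [[-0.38, 0.16, -0.65],[0.16, -0.42, 0.43],[-0.26, 0.76, 0.46]]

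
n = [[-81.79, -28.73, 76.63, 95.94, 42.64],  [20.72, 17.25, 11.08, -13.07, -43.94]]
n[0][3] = 95.94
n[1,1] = 17.25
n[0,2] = 76.63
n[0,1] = -28.73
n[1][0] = 20.72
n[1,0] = 20.72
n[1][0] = 20.72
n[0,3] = 95.94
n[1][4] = -43.94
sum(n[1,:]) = -7.960000000000001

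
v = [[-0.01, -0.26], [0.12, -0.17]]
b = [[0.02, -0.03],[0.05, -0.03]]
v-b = [[-0.03, -0.23], [0.07, -0.14]]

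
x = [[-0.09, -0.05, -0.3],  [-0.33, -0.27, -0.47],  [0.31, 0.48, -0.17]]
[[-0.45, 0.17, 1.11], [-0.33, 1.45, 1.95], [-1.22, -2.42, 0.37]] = x@[[-0.23,-4.39,-2.27], [-1.74,-1.84,1.11], [1.87,1.06,-3.19]]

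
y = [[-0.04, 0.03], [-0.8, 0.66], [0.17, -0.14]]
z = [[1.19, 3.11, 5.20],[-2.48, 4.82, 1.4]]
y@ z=[[-0.12, 0.02, -0.17], [-2.59, 0.69, -3.24], [0.55, -0.15, 0.69]]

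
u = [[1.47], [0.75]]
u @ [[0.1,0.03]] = [[0.15, 0.04], [0.08, 0.02]]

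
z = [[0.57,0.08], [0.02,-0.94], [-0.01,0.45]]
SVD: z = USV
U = [[0.09, 1.0], [-0.9, 0.08], [0.43, -0.04]]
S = [1.05, 0.57]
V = [[0.03, 1.00], [1.0, -0.03]]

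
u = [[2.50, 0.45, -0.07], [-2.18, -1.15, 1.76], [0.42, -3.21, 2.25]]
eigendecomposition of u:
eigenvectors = [[(-0.59+0j), -0.09+0.02j, (-0.09-0.02j)],[(-0.03+0j), 0.40-0.46j, 0.40+0.46j],[-0.80+0.00j, (0.79+0j), 0.79-0.00j]]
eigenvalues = [(2.43+0j), (0.58+1.91j), (0.58-1.91j)]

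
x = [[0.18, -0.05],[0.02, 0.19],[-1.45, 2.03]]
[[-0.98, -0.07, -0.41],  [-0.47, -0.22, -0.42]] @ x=[[0.42, -0.8], [0.52, -0.87]]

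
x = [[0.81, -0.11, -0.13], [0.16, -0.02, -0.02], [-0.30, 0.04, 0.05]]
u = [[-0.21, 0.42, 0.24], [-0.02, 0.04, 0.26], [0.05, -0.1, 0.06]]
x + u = [[0.6, 0.31, 0.11],[0.14, 0.02, 0.24],[-0.25, -0.06, 0.11]]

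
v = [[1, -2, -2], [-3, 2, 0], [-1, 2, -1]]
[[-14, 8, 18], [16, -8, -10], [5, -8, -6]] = v @[[-4, 0, 0], [2, -4, -5], [3, 0, -4]]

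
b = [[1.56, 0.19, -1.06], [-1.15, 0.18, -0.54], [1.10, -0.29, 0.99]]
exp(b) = [[2.15,0.72,-3.17], [-2.92,0.96,0.68], [3.54,-0.14,0.94]]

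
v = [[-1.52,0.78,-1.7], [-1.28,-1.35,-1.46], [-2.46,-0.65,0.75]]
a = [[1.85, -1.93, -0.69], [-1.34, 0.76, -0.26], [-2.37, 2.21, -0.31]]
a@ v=[[1.36, 4.5, -0.84],[1.70, -1.9, 0.97],[1.54, -4.63, 0.57]]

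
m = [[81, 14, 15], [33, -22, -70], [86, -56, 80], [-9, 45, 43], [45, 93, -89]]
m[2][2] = 80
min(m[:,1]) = -56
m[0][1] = 14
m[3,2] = 43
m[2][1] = -56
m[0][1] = 14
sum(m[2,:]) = 110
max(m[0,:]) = 81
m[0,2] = 15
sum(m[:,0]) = 236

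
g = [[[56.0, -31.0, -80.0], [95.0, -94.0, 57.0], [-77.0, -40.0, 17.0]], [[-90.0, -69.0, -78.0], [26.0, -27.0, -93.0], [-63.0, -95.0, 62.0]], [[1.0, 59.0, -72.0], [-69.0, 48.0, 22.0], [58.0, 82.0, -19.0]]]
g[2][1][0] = -69.0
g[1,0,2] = -78.0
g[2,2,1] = 82.0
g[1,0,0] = -90.0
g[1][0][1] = -69.0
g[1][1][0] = 26.0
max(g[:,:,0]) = 95.0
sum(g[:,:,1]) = -167.0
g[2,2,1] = 82.0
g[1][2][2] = 62.0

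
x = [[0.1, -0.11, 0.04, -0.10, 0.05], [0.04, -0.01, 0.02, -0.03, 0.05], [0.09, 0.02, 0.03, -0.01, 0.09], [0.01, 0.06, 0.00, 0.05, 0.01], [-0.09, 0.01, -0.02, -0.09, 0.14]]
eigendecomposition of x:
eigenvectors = [[0.33+0.19j, (0.33-0.19j), 0.19+0.00j, (-0.34+0j), 0.25+0.00j], [(0.31+0.06j), (0.31-0.06j), (-0.24+0j), (-0.32+0j), (0.54+0j)], [(0.66+0j), 0.66-0.00j, -0.58+0.00j, (0.77+0j), (-0.33+0j)], [0.18-0.14j, (0.18+0.14j), -0.33+0.00j, (0.39+0j), -0.65+0.00j], [(0.15+0.5j), (0.15-0.5j), -0.68+0.00j, (0.16+0j), -0.34+0.00j]]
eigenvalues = [(0.1+0.1j), (0.1-0.1j), (0.11+0j), (-0+0j), 0j]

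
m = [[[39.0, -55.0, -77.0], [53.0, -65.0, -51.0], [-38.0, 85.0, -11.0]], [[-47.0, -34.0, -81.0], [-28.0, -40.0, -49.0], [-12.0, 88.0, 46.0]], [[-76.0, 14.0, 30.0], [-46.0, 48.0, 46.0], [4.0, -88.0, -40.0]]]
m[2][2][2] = -40.0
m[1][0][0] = -47.0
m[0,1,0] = 53.0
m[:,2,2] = [-11.0, 46.0, -40.0]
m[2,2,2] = -40.0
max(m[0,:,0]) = 53.0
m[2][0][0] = -76.0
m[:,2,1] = [85.0, 88.0, -88.0]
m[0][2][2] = -11.0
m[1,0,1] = -34.0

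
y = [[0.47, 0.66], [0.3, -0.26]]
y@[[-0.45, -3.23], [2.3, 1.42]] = [[1.31,-0.58],  [-0.73,-1.34]]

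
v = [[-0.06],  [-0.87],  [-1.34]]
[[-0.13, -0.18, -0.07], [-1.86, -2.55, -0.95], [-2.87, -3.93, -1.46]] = v @ [[2.14, 2.93, 1.09]]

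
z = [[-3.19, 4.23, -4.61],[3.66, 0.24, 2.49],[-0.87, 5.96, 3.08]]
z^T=[[-3.19, 3.66, -0.87], [4.23, 0.24, 5.96], [-4.61, 2.49, 3.08]]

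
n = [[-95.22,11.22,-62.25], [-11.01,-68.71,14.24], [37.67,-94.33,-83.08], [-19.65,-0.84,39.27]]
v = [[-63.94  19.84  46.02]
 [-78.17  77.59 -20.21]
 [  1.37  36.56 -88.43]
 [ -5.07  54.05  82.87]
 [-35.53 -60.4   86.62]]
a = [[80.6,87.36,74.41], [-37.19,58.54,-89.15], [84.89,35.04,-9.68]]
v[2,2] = -88.43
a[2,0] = 84.89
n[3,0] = -19.65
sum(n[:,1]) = -152.66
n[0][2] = -62.25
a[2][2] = -9.68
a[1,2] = -89.15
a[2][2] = -9.68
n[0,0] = -95.22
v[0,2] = 46.02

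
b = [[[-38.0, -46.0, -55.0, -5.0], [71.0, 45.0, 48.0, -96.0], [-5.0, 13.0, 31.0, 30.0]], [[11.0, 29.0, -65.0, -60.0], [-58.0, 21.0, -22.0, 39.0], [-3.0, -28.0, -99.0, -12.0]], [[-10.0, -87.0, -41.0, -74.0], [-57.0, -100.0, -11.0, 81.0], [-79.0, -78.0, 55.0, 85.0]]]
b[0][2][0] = -5.0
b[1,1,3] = 39.0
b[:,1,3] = [-96.0, 39.0, 81.0]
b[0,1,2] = 48.0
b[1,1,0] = -58.0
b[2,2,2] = 55.0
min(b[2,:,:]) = -100.0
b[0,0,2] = -55.0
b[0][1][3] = -96.0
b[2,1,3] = 81.0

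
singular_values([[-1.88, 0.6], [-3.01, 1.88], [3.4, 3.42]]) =[5.13, 3.66]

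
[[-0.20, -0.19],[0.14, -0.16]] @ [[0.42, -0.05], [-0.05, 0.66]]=[[-0.07, -0.12], [0.07, -0.11]]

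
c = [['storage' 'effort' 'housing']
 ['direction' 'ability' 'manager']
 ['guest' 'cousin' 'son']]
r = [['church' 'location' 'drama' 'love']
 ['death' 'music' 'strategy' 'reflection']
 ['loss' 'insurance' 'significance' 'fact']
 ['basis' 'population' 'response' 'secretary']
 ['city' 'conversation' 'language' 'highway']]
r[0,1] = 'location'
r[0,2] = 'drama'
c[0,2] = 'housing'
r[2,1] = 'insurance'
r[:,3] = ['love', 'reflection', 'fact', 'secretary', 'highway']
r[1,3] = 'reflection'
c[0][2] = 'housing'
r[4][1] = 'conversation'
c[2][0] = 'guest'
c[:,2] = ['housing', 'manager', 'son']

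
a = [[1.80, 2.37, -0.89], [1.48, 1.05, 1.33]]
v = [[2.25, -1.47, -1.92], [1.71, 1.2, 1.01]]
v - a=[[0.45, -3.84, -1.03], [0.23, 0.15, -0.32]]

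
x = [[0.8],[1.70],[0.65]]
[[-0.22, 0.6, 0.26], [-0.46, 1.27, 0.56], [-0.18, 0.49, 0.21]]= x@[[-0.27,0.75,0.33]]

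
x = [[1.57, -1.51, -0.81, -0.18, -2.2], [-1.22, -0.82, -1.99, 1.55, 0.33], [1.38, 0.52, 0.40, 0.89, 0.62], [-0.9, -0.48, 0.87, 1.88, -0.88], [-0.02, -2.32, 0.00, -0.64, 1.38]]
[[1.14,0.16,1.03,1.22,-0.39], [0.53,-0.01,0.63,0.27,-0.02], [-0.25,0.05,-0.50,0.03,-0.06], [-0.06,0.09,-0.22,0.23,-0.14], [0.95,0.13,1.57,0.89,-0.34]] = x @ [[0.1, 0.04, 0.01, 0.2, -0.08], [-0.44, -0.07, -0.61, -0.46, 0.17], [-0.19, 0.03, -0.19, -0.03, -0.04], [-0.04, 0.03, -0.16, 0.07, -0.04], [-0.07, -0.01, 0.04, -0.09, 0.02]]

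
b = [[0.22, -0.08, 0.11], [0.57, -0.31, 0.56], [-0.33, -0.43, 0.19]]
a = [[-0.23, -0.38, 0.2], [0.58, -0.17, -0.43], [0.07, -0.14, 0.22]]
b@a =[[-0.09, -0.09, 0.1], [-0.27, -0.24, 0.37], [-0.16, 0.17, 0.16]]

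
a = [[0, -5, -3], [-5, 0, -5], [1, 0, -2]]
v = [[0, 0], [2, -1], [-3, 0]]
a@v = [[-1, 5], [15, 0], [6, 0]]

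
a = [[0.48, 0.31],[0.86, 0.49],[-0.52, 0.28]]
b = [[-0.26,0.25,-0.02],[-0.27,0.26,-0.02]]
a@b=[[-0.21,0.2,-0.02], [-0.36,0.34,-0.03], [0.06,-0.06,0.00]]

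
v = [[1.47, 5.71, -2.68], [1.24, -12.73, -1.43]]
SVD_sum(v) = [[-0.22, 5.6, 0.09], [0.50, -12.78, -0.21]] + [[1.69, 0.11, -2.77],[0.74, 0.05, -1.22]]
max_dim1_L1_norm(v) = 15.4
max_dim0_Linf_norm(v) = 12.73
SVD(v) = [[-0.40,0.92], [0.92,0.4]] @ diag([13.964064974932256, 3.5479133833663767]) @ [[0.04, -1.00, -0.02], [0.52, 0.03, -0.85]]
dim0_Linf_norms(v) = [1.47, 12.73, 2.68]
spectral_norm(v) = 13.96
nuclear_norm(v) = 17.51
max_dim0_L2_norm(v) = 13.95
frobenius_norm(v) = 14.41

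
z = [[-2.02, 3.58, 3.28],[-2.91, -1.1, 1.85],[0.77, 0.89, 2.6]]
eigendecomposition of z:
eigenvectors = [[(-0.07+0.69j), (-0.07-0.69j), 0.54+0.00j], [-0.70+0.00j, -0.70-0.00j, (-0+0j)], [(0.16-0.01j), (0.16+0.01j), (0.84+0j)]]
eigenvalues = [(-1.81+2.87j), (-1.81-2.87j), (3.09+0j)]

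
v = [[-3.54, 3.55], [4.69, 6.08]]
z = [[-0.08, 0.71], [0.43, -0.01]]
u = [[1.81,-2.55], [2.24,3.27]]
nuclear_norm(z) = 1.14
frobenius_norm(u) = 5.05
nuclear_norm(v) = 12.67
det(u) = 11.63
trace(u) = 5.08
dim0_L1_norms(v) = [8.23, 9.63]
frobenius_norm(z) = 0.83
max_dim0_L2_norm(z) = 0.71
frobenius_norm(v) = 9.17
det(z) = -0.30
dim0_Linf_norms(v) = [4.69, 6.08]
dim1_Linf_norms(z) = [0.71, 0.43]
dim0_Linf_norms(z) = [0.43, 0.71]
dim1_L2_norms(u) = [3.13, 3.96]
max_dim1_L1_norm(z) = 0.79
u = v @ z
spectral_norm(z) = 0.72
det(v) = -38.17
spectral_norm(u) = 4.24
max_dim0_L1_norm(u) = 5.82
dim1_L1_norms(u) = [4.36, 5.51]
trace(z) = -0.09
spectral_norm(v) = 7.73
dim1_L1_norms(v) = [7.09, 10.77]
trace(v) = 2.54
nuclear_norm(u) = 6.98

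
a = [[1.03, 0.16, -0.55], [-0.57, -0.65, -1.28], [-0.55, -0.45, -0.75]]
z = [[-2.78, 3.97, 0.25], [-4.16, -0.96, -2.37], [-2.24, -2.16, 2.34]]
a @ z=[[-2.30, 5.12, -1.41], [7.16, 1.13, -1.6], [5.08, -0.13, -0.83]]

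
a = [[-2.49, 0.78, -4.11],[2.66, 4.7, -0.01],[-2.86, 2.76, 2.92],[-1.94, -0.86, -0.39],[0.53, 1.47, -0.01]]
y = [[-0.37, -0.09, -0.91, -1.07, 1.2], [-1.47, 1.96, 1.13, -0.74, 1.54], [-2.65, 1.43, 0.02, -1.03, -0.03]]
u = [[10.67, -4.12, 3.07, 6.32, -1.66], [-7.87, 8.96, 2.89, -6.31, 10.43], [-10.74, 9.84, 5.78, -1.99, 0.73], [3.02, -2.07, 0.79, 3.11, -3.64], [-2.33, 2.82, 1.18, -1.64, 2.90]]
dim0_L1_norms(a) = [10.48, 10.57, 7.44]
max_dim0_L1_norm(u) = 34.63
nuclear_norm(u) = 42.17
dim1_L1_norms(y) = [3.64, 6.84, 5.16]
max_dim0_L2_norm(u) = 17.48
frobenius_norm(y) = 4.89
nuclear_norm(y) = 7.65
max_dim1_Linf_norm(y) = 2.65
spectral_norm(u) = 25.67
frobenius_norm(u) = 28.20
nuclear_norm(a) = 15.78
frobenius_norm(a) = 9.18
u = a @ y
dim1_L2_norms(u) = [13.53, 17.3, 15.81, 6.08, 5.09]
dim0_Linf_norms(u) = [10.74, 9.84, 5.78, 6.32, 10.43]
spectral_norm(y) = 4.26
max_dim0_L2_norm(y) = 3.05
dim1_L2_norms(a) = [4.87, 5.4, 4.93, 2.16, 1.56]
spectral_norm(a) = 6.19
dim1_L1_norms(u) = [25.84, 36.46, 29.08, 12.63, 10.87]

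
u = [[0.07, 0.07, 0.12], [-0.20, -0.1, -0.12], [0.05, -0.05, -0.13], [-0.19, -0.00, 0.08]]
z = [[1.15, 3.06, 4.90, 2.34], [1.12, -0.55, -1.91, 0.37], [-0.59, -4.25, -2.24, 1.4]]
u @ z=[[0.09, -0.33, -0.06, 0.36], [-0.27, -0.05, -0.52, -0.67], [0.08, 0.73, 0.63, -0.08], [-0.27, -0.92, -1.11, -0.33]]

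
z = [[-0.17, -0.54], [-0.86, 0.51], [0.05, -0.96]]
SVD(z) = [[0.33, 0.49], [-0.64, 0.75], [0.7, 0.45]] @ diag([1.2847251012716987, 0.7705721343017952]) @ [[0.41, -0.91], [-0.91, -0.41]]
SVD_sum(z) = [[0.17, -0.39], [-0.33, 0.75], [0.37, -0.82]] + [[-0.34,-0.15], [-0.53,-0.24], [-0.32,-0.14]]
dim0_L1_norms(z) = [1.08, 2.01]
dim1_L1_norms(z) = [0.71, 1.37, 1.01]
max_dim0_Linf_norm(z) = 0.96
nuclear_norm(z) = 2.06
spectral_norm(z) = 1.28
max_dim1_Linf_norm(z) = 0.96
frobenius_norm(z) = 1.50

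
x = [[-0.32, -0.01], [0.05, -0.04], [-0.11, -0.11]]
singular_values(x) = [0.34, 0.11]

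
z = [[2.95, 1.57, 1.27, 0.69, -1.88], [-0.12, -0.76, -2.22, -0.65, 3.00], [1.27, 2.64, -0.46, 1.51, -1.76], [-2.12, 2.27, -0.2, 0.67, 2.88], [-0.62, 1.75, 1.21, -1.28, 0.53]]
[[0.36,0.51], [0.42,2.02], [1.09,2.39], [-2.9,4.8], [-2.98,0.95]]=z @ [[0.33, 0.17], [-0.5, 0.99], [-0.88, -0.29], [0.43, 0.61], [-0.53, 0.85]]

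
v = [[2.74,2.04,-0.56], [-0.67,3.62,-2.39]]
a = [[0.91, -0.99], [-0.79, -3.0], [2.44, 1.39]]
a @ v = [[3.16, -1.73, 1.86], [-0.15, -12.47, 7.61], [5.75, 10.01, -4.69]]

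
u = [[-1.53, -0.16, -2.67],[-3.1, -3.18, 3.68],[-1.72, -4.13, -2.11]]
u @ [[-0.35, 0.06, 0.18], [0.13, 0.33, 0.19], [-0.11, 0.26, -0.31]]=[[0.81, -0.84, 0.52], [0.27, -0.28, -2.3], [0.3, -2.01, -0.44]]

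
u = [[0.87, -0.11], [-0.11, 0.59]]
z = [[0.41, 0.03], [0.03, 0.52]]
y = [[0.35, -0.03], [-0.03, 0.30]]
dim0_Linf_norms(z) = [0.41, 0.52]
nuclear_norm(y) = 0.65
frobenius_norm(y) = 0.46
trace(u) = 1.46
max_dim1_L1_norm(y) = 0.38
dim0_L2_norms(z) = [0.41, 0.52]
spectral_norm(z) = 0.53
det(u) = 0.50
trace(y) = 0.65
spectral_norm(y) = 0.36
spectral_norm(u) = 0.91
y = z @ u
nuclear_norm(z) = 0.93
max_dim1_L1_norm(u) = 0.98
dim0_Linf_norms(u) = [0.87, 0.59]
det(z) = 0.21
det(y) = 0.10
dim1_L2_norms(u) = [0.88, 0.6]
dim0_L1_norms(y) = [0.38, 0.33]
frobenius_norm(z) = 0.66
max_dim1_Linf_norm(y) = 0.35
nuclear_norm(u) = 1.46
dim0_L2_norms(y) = [0.35, 0.3]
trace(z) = 0.93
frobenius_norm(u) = 1.06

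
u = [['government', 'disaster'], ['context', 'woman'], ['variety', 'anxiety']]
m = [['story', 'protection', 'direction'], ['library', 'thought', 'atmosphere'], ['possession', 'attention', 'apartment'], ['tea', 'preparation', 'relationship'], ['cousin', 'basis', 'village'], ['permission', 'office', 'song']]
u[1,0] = 'context'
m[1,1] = 'thought'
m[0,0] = 'story'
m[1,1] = 'thought'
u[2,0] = 'variety'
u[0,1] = 'disaster'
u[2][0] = 'variety'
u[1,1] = 'woman'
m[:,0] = ['story', 'library', 'possession', 'tea', 'cousin', 'permission']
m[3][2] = 'relationship'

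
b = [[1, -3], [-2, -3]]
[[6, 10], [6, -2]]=b@ [[0, 4], [-2, -2]]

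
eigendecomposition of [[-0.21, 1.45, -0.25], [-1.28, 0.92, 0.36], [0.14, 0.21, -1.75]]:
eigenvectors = [[(0.73+0j),(0.73-0j),(0.2+0j)], [0.29+0.61j,0.29-0.61j,(-0.04+0j)], [(0.09+0.01j),0.09-0.01j,(0.98+0j)]]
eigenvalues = [(0.34+1.21j), (0.34-1.21j), (-1.73+0j)]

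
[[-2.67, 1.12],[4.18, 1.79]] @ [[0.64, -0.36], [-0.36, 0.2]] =[[-2.11,  1.19], [2.03,  -1.15]]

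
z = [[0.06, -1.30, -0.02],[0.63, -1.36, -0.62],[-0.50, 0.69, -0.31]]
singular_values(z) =[2.14, 0.6, 0.47]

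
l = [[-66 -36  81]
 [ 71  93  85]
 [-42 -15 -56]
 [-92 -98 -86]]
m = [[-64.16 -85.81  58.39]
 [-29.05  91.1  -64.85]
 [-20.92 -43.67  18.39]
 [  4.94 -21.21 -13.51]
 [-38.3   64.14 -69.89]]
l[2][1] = -15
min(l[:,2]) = -86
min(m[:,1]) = -85.81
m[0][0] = -64.16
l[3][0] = -92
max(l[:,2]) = 85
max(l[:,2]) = 85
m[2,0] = -20.92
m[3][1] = -21.21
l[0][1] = -36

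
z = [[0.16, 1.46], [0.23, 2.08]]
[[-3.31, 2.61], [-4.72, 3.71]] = z @ [[-0.64, -1.51], [-2.20, 1.95]]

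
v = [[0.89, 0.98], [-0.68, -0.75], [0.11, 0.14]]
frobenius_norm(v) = 1.68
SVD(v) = [[-0.79, -0.12], [0.6, 0.02], [-0.11, 0.99]] @ diag([1.6759897582937413, 0.012582928692691488]) @ [[-0.67, -0.74], [-0.74, 0.67]]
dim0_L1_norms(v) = [1.68, 1.87]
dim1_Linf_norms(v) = [0.98, 0.75, 0.14]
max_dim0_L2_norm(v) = 1.24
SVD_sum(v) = [[0.89, 0.98], [-0.68, -0.75], [0.12, 0.13]] + [[0.0,-0.00], [-0.00,0.00], [-0.01,0.01]]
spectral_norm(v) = 1.68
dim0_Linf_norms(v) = [0.89, 0.98]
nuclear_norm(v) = 1.69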